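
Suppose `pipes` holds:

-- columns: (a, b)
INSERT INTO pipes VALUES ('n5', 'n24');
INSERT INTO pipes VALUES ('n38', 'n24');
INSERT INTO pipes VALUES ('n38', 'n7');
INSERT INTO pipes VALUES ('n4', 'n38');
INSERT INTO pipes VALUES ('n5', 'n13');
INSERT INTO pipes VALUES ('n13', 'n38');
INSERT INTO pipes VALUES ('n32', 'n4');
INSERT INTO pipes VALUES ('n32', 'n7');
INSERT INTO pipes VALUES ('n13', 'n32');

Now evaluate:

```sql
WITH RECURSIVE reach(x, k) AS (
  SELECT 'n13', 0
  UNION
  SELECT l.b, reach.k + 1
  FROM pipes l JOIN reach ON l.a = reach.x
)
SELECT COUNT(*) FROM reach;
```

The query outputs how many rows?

9

Base: (n13, k=0).
Iteration 1: edges from {n13} -> (n32, k=1), (n38, k=1).
Iteration 2: edges from {n32,n38} -> (n24, k=2), (n4, k=2), (n7, k=2). [UNION drops 1 duplicate row(s)]
Iteration 3: edges from {n24,n4,n7} -> (n38, k=3).
Iteration 4: edges from {n38} -> (n24, k=4), (n7, k=4).
Iteration 5: no outgoing edges from {n24,n7}; recursion stops.
Total rows emitted: 9.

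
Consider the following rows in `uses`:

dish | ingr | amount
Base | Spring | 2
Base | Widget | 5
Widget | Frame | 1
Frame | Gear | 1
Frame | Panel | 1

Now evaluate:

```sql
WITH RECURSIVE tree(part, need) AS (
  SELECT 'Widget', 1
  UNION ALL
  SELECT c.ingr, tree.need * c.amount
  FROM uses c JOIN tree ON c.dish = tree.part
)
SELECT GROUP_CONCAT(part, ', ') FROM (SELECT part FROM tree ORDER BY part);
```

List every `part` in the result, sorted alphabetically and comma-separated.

Frame, Gear, Panel, Widget

Base: (Widget, need=1).
Iteration 1: components of {Widget} -> Frame = 1*1 = 1.
Iteration 2: components of {Frame} -> Gear = 1*1 = 1, Panel = 1*1 = 1.
Iteration 3: no further components; recursion stops.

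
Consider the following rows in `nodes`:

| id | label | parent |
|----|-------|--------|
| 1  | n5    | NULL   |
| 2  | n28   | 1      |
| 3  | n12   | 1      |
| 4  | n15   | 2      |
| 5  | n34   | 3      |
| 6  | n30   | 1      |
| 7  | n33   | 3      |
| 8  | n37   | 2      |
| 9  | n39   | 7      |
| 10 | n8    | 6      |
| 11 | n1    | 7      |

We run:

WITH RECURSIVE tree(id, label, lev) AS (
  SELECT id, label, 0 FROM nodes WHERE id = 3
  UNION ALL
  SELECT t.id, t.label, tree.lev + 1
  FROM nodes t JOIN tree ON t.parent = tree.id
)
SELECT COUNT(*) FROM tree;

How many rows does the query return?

5

Base: id=3 (n12) at lev 0.
Iteration 1: rows with parent in {3} -> n34 (id 5, lev 1), n33 (id 7, lev 1).
Iteration 2: rows with parent in {5,7} -> n39 (id 9, lev 2), n1 (id 11, lev 2).
Iteration 3: no rows with parent in {9,11}; recursion stops.
Total rows emitted: 5.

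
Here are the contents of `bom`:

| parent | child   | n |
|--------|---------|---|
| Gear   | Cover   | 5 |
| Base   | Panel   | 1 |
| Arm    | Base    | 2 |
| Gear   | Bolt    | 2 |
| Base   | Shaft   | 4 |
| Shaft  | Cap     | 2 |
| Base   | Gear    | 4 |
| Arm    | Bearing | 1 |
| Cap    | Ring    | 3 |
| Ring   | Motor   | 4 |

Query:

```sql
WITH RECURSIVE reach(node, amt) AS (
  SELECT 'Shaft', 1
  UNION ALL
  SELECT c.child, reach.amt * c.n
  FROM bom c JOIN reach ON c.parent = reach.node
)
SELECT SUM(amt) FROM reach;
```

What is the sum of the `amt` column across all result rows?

Base: (Shaft, amt=1).
Iteration 1: components of {Shaft} -> Cap = 1*2 = 2.
Iteration 2: components of {Cap} -> Ring = 2*3 = 6.
Iteration 3: components of {Ring} -> Motor = 6*4 = 24.
Iteration 4: no further components; recursion stops.
SUM(amt) = 1 + 2 + 6 + 24 = 33.

33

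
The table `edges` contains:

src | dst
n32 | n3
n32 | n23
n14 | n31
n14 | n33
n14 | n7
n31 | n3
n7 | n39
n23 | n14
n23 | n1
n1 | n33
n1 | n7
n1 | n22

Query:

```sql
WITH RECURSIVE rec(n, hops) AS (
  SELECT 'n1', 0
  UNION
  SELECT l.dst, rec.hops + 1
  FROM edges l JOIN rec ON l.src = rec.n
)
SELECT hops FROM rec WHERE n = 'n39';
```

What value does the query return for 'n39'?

2

Base: (n1, hops=0).
Iteration 1: edges from {n1} -> (n22, hops=1), (n33, hops=1), (n7, hops=1).
Iteration 2: edges from {n22,n33,n7} -> (n39, hops=2).
Iteration 3: no outgoing edges from {n39}; recursion stops.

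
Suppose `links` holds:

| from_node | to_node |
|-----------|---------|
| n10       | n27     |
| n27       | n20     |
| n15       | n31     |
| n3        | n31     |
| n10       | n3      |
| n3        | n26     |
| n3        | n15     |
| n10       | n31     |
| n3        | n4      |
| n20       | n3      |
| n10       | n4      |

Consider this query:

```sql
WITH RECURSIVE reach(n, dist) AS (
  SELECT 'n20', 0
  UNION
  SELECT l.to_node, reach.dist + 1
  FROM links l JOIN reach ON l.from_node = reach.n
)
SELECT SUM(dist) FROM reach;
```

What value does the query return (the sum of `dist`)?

Base: (n20, dist=0).
Iteration 1: edges from {n20} -> (n3, dist=1).
Iteration 2: edges from {n3} -> (n15, dist=2), (n26, dist=2), (n31, dist=2), (n4, dist=2).
Iteration 3: edges from {n15,n26,n31,n4} -> (n31, dist=3).
Iteration 4: no outgoing edges from {n31}; recursion stops.
SUM(dist) = 0 + 1 + 2 + 2 + 2 + 2 + 3 = 12.

12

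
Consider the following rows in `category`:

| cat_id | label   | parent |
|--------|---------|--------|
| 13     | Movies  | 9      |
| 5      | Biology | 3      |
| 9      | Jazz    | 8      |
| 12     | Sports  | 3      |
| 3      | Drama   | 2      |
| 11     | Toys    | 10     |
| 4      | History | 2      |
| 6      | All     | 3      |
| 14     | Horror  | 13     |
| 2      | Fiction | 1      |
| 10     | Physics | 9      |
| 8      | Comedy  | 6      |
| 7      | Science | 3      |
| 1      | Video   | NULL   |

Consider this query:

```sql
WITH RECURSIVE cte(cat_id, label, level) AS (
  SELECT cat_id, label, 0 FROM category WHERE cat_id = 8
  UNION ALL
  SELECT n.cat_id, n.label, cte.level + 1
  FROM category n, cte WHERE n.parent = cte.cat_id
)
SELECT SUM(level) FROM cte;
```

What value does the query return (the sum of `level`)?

11

Base: cat_id=8 (Comedy) at level 0.
Iteration 1: rows with parent in {8} -> Jazz (id 9, level 1).
Iteration 2: rows with parent in {9} -> Physics (id 10, level 2), Movies (id 13, level 2).
Iteration 3: rows with parent in {10,13} -> Toys (id 11, level 3), Horror (id 14, level 3).
Iteration 4: no rows with parent in {11,14}; recursion stops.
SUM(level) = 0 + 1 + 2 + 2 + 3 + 3 = 11.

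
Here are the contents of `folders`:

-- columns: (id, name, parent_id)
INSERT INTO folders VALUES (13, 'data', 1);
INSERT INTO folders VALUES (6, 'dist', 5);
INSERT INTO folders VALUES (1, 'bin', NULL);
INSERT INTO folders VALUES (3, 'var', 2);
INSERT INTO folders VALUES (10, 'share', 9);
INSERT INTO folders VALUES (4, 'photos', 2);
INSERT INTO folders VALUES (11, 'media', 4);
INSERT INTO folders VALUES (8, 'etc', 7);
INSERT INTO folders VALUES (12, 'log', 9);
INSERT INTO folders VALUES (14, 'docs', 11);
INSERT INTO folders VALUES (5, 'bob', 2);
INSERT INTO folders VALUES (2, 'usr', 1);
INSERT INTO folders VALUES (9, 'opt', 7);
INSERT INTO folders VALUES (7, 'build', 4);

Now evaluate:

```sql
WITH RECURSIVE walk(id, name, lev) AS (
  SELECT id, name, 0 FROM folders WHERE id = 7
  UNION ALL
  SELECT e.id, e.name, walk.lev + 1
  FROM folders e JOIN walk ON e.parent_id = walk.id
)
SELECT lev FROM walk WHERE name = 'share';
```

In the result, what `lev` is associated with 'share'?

Base: id=7 (build) at lev 0.
Iteration 1: rows with parent_id in {7} -> etc (id 8, lev 1), opt (id 9, lev 1).
Iteration 2: rows with parent_id in {8,9} -> share (id 10, lev 2), log (id 12, lev 2).
Iteration 3: no rows with parent_id in {10,12}; recursion stops.

2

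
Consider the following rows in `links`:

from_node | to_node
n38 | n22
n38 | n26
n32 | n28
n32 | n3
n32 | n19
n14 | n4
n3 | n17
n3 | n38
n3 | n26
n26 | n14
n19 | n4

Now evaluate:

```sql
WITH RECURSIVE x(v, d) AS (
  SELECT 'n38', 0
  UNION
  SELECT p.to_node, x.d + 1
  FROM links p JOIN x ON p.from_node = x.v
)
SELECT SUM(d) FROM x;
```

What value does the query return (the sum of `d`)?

Base: (n38, d=0).
Iteration 1: edges from {n38} -> (n22, d=1), (n26, d=1).
Iteration 2: edges from {n22,n26} -> (n14, d=2).
Iteration 3: edges from {n14} -> (n4, d=3).
Iteration 4: no outgoing edges from {n4}; recursion stops.
SUM(d) = 0 + 1 + 1 + 2 + 3 = 7.

7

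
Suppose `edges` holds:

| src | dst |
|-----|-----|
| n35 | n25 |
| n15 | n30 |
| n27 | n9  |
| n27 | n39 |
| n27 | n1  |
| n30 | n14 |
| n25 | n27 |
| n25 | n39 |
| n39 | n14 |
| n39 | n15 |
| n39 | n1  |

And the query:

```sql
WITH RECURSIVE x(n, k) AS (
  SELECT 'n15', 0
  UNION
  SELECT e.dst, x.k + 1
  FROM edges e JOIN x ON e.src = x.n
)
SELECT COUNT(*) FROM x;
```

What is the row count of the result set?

3

Base: (n15, k=0).
Iteration 1: edges from {n15} -> (n30, k=1).
Iteration 2: edges from {n30} -> (n14, k=2).
Iteration 3: no outgoing edges from {n14}; recursion stops.
Total rows emitted: 3.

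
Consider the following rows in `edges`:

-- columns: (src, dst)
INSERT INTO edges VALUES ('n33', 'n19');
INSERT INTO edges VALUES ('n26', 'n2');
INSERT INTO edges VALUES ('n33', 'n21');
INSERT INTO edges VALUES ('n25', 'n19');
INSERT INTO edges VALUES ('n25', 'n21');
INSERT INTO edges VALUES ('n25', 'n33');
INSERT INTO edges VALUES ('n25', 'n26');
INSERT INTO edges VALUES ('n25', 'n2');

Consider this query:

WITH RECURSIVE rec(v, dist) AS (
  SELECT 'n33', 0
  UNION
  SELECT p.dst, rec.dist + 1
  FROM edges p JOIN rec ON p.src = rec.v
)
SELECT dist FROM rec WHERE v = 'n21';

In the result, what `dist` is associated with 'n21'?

Base: (n33, dist=0).
Iteration 1: edges from {n33} -> (n19, dist=1), (n21, dist=1).
Iteration 2: no outgoing edges from {n19,n21}; recursion stops.

1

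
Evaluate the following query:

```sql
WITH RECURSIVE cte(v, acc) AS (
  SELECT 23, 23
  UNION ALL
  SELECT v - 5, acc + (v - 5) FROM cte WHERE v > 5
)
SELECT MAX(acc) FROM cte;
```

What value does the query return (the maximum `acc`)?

Base: v=23, acc=23.
Iteration 1: 23 > 5 holds -> v = 23 - 5 = 18, acc = 23 + 18 = 41.
Iteration 2: 18 > 5 holds -> v = 18 - 5 = 13, acc = 41 + 13 = 54.
Iteration 3: 13 > 5 holds -> v = 13 - 5 = 8, acc = 54 + 8 = 62.
Iteration 4: 8 > 5 holds -> v = 8 - 5 = 3, acc = 62 + 3 = 65.
Iteration 5: 3 > 5 fails; recursion stops.
acc values: 23, 41, 54, 62, 65; the maximum is 65.

65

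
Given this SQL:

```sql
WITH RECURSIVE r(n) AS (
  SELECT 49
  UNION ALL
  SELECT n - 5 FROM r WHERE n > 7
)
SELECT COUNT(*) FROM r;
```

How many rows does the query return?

Base: n=49.
Iteration 1: 49 > 7 holds -> n = 49 - 5 = 44.
Iteration 2: 44 > 7 holds -> n = 44 - 5 = 39.
Iteration 3: 39 > 7 holds -> n = 39 - 5 = 34.
Iteration 4: 34 > 7 holds -> n = 34 - 5 = 29.
Iteration 5: 29 > 7 holds -> n = 29 - 5 = 24.
Iteration 6: 24 > 7 holds -> n = 24 - 5 = 19.
Iteration 7: 19 > 7 holds -> n = 19 - 5 = 14.
Iteration 8: 14 > 7 holds -> n = 14 - 5 = 9.
Iteration 9: 9 > 7 holds -> n = 9 - 5 = 4.
Iteration 10: 4 > 7 fails; recursion stops.
Total rows emitted: 10.

10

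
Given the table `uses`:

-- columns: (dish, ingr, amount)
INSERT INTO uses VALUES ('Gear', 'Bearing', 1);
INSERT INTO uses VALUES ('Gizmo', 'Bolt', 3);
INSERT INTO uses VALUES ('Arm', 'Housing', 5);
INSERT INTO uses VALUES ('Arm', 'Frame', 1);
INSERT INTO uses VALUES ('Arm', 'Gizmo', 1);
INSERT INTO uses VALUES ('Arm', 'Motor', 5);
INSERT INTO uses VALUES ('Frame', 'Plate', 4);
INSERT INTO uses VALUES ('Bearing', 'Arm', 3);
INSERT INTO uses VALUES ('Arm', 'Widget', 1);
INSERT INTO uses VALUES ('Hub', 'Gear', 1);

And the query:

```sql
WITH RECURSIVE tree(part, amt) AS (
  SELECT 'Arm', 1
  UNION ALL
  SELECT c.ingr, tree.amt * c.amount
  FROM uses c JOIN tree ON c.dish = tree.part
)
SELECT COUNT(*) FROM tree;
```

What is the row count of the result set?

Base: (Arm, amt=1).
Iteration 1: components of {Arm} -> Frame = 1*1 = 1, Gizmo = 1*1 = 1, Housing = 1*5 = 5, Motor = 1*5 = 5, Widget = 1*1 = 1.
Iteration 2: components of {Frame,Gizmo,Housing,Motor,Widget} -> Bolt = 1*3 = 3, Plate = 1*4 = 4.
Iteration 3: no further components; recursion stops.
Total rows emitted: 8.

8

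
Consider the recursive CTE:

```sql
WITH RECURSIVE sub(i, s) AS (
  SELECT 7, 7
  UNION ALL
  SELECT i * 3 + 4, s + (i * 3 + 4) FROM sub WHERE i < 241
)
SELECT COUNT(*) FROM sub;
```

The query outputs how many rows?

4

Base: i=7, s=7.
Iteration 1: 7 < 241 holds -> i = 7 * 3 + 4 = 25, s = 7 + 25 = 32.
Iteration 2: 25 < 241 holds -> i = 25 * 3 + 4 = 79, s = 32 + 79 = 111.
Iteration 3: 79 < 241 holds -> i = 79 * 3 + 4 = 241, s = 111 + 241 = 352.
Iteration 4: 241 < 241 fails; recursion stops.
Total rows emitted: 4.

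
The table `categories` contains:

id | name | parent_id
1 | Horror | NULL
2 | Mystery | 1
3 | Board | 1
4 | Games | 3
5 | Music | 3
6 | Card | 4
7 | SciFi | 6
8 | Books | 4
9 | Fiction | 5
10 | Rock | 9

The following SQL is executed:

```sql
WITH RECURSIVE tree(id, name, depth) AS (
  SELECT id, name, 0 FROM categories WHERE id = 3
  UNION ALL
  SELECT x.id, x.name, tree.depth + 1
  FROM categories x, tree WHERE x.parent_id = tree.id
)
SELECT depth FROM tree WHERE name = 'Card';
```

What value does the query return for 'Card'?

2

Base: id=3 (Board) at depth 0.
Iteration 1: rows with parent_id in {3} -> Games (id 4, depth 1), Music (id 5, depth 1).
Iteration 2: rows with parent_id in {4,5} -> Card (id 6, depth 2), Books (id 8, depth 2), Fiction (id 9, depth 2).
Iteration 3: rows with parent_id in {6,8,9} -> SciFi (id 7, depth 3), Rock (id 10, depth 3).
Iteration 4: no rows with parent_id in {7,10}; recursion stops.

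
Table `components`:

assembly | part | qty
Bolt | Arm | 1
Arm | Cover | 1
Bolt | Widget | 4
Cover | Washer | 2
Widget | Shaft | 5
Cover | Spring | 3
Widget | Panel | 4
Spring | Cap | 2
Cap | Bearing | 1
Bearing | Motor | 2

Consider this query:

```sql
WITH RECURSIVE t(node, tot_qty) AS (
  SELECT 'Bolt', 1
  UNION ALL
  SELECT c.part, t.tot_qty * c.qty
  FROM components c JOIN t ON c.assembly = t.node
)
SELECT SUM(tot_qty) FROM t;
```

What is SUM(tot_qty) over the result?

Base: (Bolt, tot_qty=1).
Iteration 1: components of {Bolt} -> Arm = 1*1 = 1, Widget = 1*4 = 4.
Iteration 2: components of {Arm,Widget} -> Cover = 1*1 = 1, Panel = 4*4 = 16, Shaft = 4*5 = 20.
Iteration 3: components of {Cover,Panel,Shaft} -> Spring = 1*3 = 3, Washer = 1*2 = 2.
Iteration 4: components of {Spring,Washer} -> Cap = 3*2 = 6.
Iteration 5: components of {Cap} -> Bearing = 6*1 = 6.
Iteration 6: components of {Bearing} -> Motor = 6*2 = 12.
Iteration 7: no further components; recursion stops.
SUM(tot_qty) = 1 + 1 + 4 + 1 + 20 + 16 + 2 + 3 + 6 + 6 + 12 = 72.

72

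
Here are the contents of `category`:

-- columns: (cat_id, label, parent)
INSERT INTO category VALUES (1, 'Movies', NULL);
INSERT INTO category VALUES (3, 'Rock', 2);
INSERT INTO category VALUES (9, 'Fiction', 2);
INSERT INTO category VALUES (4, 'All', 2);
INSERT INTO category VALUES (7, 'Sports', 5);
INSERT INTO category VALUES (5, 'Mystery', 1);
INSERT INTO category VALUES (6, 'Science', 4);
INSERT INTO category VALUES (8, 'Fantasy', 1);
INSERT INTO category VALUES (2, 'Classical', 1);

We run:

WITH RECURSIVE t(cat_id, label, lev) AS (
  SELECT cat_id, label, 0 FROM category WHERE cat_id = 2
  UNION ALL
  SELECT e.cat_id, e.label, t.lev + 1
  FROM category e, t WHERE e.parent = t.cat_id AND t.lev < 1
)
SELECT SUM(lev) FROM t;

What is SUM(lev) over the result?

3

Base: cat_id=2 (Classical) at lev 0.
Iteration 1: rows with parent in {2} -> Rock (id 3, lev 1), All (id 4, lev 1), Fiction (id 9, lev 1).
Iteration 2: lev < 1 fails for all current rows; recursion stops.
SUM(lev) = 0 + 1 + 1 + 1 = 3.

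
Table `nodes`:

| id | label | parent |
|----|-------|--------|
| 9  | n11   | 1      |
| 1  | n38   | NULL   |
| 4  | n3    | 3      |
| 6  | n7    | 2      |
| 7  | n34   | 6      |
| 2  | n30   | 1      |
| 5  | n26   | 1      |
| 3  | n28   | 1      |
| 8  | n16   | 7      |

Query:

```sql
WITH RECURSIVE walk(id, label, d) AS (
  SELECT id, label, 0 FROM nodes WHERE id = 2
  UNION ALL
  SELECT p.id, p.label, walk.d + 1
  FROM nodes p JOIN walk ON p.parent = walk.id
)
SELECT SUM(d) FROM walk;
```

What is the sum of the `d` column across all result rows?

Base: id=2 (n30) at d 0.
Iteration 1: rows with parent in {2} -> n7 (id 6, d 1).
Iteration 2: rows with parent in {6} -> n34 (id 7, d 2).
Iteration 3: rows with parent in {7} -> n16 (id 8, d 3).
Iteration 4: no rows with parent in {8}; recursion stops.
SUM(d) = 0 + 1 + 2 + 3 = 6.

6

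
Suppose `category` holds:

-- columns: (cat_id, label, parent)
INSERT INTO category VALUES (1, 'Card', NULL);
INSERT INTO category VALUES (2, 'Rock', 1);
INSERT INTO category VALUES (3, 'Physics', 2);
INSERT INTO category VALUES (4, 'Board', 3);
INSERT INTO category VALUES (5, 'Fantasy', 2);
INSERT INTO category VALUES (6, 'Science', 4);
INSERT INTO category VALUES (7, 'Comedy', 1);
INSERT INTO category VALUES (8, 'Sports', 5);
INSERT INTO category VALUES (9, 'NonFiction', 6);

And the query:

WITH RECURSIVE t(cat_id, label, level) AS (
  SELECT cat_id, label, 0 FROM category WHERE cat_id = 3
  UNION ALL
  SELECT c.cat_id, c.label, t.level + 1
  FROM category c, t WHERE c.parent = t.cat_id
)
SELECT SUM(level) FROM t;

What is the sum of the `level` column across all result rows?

Base: cat_id=3 (Physics) at level 0.
Iteration 1: rows with parent in {3} -> Board (id 4, level 1).
Iteration 2: rows with parent in {4} -> Science (id 6, level 2).
Iteration 3: rows with parent in {6} -> NonFiction (id 9, level 3).
Iteration 4: no rows with parent in {9}; recursion stops.
SUM(level) = 0 + 1 + 2 + 3 = 6.

6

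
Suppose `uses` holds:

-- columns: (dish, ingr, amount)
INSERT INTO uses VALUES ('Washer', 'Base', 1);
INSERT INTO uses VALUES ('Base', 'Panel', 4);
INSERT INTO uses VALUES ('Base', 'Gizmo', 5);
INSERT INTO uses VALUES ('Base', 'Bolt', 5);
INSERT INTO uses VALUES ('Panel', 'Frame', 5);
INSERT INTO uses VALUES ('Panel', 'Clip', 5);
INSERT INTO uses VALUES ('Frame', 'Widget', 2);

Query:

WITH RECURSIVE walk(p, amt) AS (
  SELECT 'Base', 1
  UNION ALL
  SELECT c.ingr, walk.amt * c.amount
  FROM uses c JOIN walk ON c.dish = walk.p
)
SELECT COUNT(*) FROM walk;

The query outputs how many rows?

7

Base: (Base, amt=1).
Iteration 1: components of {Base} -> Bolt = 1*5 = 5, Gizmo = 1*5 = 5, Panel = 1*4 = 4.
Iteration 2: components of {Bolt,Gizmo,Panel} -> Clip = 4*5 = 20, Frame = 4*5 = 20.
Iteration 3: components of {Clip,Frame} -> Widget = 20*2 = 40.
Iteration 4: no further components; recursion stops.
Total rows emitted: 7.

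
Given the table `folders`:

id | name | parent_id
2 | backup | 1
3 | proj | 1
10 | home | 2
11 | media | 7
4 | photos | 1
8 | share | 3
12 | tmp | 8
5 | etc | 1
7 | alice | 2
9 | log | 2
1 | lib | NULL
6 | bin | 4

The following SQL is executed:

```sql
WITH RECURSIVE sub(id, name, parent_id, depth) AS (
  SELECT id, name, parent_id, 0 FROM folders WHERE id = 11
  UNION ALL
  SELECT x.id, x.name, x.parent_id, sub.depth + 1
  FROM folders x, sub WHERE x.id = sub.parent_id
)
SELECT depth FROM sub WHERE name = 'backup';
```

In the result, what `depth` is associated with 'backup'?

2

Base: id=11 (media), parent_id=7, depth 0.
Iteration 1: join on id=7 -> alice (id 7, parent_id=2, depth 1).
Iteration 2: join on id=2 -> backup (id 2, parent_id=1, depth 2).
Iteration 3: join on id=1 -> lib (id 1, parent_id=NULL, depth 3).
Iteration 4: parent_id is NULL; no match; recursion stops.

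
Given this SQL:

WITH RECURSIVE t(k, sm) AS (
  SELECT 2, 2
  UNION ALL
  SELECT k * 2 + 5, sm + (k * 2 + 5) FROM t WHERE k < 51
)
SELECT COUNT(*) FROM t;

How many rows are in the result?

4

Base: k=2, sm=2.
Iteration 1: 2 < 51 holds -> k = 2 * 2 + 5 = 9, sm = 2 + 9 = 11.
Iteration 2: 9 < 51 holds -> k = 9 * 2 + 5 = 23, sm = 11 + 23 = 34.
Iteration 3: 23 < 51 holds -> k = 23 * 2 + 5 = 51, sm = 34 + 51 = 85.
Iteration 4: 51 < 51 fails; recursion stops.
Total rows emitted: 4.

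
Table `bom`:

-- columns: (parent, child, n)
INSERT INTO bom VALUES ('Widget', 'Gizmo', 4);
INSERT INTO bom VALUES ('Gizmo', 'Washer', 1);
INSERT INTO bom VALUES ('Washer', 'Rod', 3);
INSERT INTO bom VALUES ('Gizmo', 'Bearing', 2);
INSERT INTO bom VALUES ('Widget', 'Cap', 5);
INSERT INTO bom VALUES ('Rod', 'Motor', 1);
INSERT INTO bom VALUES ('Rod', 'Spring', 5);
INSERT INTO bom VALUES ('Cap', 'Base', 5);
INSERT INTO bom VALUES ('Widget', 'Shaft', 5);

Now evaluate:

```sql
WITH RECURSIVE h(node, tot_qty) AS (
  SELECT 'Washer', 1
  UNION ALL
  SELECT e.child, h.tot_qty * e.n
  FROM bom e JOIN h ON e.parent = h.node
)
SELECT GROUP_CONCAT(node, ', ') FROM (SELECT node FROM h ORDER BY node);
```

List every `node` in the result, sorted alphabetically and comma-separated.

Motor, Rod, Spring, Washer

Base: (Washer, tot_qty=1).
Iteration 1: components of {Washer} -> Rod = 1*3 = 3.
Iteration 2: components of {Rod} -> Motor = 3*1 = 3, Spring = 3*5 = 15.
Iteration 3: no further components; recursion stops.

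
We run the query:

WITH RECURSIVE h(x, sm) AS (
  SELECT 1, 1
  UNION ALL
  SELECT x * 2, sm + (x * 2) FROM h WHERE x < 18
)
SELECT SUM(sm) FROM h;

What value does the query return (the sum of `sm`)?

Base: x=1, sm=1.
Iteration 1: 1 < 18 holds -> x = 1 * 2 = 2, sm = 1 + 2 = 3.
Iteration 2: 2 < 18 holds -> x = 2 * 2 = 4, sm = 3 + 4 = 7.
Iteration 3: 4 < 18 holds -> x = 4 * 2 = 8, sm = 7 + 8 = 15.
Iteration 4: 8 < 18 holds -> x = 8 * 2 = 16, sm = 15 + 16 = 31.
Iteration 5: 16 < 18 holds -> x = 16 * 2 = 32, sm = 31 + 32 = 63.
Iteration 6: 32 < 18 fails; recursion stops.
SUM(sm) = 1 + 3 + 7 + 15 + 31 + 63 = 120.

120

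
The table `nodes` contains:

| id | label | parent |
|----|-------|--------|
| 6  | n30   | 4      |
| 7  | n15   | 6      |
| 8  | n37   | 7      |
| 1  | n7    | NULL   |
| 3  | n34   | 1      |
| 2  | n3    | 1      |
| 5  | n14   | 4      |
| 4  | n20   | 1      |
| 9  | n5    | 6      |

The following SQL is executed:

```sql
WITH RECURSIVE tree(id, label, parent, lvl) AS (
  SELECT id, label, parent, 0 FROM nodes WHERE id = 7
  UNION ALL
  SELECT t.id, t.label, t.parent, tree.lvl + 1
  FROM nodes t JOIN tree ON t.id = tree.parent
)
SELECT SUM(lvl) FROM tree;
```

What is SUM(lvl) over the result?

Base: id=7 (n15), parent=6, lvl 0.
Iteration 1: join on id=6 -> n30 (id 6, parent=4, lvl 1).
Iteration 2: join on id=4 -> n20 (id 4, parent=1, lvl 2).
Iteration 3: join on id=1 -> n7 (id 1, parent=NULL, lvl 3).
Iteration 4: parent is NULL; no match; recursion stops.
SUM(lvl) = 0 + 1 + 2 + 3 = 6.

6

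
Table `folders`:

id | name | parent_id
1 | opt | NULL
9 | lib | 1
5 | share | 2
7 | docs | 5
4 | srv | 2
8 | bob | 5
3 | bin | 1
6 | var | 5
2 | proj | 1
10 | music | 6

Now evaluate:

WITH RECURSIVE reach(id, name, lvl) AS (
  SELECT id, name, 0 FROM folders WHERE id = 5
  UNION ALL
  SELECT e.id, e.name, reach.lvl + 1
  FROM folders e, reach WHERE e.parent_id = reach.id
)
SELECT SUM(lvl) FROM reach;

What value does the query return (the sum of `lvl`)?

5

Base: id=5 (share) at lvl 0.
Iteration 1: rows with parent_id in {5} -> var (id 6, lvl 1), docs (id 7, lvl 1), bob (id 8, lvl 1).
Iteration 2: rows with parent_id in {6,7,8} -> music (id 10, lvl 2).
Iteration 3: no rows with parent_id in {10}; recursion stops.
SUM(lvl) = 0 + 1 + 1 + 1 + 2 = 5.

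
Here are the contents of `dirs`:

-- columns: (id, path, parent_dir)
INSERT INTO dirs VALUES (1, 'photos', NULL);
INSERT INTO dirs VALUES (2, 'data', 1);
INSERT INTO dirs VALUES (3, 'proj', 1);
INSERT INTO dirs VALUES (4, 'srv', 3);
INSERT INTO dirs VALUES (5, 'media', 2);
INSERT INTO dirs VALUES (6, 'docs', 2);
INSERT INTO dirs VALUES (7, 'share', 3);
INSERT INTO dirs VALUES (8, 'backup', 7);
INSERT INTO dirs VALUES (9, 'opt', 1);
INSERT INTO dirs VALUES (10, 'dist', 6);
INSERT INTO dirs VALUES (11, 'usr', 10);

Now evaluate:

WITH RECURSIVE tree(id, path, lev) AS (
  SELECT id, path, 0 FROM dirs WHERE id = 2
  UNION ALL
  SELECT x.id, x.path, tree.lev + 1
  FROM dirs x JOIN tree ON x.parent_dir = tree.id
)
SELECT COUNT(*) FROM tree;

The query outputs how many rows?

Base: id=2 (data) at lev 0.
Iteration 1: rows with parent_dir in {2} -> media (id 5, lev 1), docs (id 6, lev 1).
Iteration 2: rows with parent_dir in {5,6} -> dist (id 10, lev 2).
Iteration 3: rows with parent_dir in {10} -> usr (id 11, lev 3).
Iteration 4: no rows with parent_dir in {11}; recursion stops.
Total rows emitted: 5.

5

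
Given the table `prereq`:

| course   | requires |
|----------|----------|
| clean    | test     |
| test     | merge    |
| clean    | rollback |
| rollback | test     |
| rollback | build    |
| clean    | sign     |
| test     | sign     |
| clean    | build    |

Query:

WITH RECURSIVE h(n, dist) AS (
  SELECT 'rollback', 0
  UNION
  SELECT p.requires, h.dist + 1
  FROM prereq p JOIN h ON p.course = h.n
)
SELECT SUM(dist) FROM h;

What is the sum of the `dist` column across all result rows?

Base: (rollback, dist=0).
Iteration 1: edges from {rollback} -> (build, dist=1), (test, dist=1).
Iteration 2: edges from {build,test} -> (merge, dist=2), (sign, dist=2).
Iteration 3: no outgoing edges from {merge,sign}; recursion stops.
SUM(dist) = 0 + 1 + 1 + 2 + 2 = 6.

6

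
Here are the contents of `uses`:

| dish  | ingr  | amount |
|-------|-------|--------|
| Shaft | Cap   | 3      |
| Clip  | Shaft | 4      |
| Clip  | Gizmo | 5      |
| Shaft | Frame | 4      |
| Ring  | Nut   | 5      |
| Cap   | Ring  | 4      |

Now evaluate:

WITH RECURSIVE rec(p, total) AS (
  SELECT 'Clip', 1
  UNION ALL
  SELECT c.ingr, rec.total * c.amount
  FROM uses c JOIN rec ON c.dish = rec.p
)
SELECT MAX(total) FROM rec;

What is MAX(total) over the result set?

Base: (Clip, total=1).
Iteration 1: components of {Clip} -> Gizmo = 1*5 = 5, Shaft = 1*4 = 4.
Iteration 2: components of {Gizmo,Shaft} -> Cap = 4*3 = 12, Frame = 4*4 = 16.
Iteration 3: components of {Cap,Frame} -> Ring = 12*4 = 48.
Iteration 4: components of {Ring} -> Nut = 48*5 = 240.
Iteration 5: no further components; recursion stops.
total values: 1, 5, 4, 12, 16, 48, 240; the maximum is 240.

240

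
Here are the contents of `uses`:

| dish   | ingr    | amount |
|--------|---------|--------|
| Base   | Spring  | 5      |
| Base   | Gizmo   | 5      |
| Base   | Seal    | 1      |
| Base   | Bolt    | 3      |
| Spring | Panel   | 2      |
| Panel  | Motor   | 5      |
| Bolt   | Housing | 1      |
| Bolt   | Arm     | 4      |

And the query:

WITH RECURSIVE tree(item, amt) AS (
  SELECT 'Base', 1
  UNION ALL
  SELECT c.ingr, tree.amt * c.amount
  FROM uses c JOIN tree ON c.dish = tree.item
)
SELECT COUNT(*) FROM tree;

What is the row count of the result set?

Base: (Base, amt=1).
Iteration 1: components of {Base} -> Bolt = 1*3 = 3, Gizmo = 1*5 = 5, Seal = 1*1 = 1, Spring = 1*5 = 5.
Iteration 2: components of {Bolt,Gizmo,Seal,Spring} -> Arm = 3*4 = 12, Housing = 3*1 = 3, Panel = 5*2 = 10.
Iteration 3: components of {Arm,Housing,Panel} -> Motor = 10*5 = 50.
Iteration 4: no further components; recursion stops.
Total rows emitted: 9.

9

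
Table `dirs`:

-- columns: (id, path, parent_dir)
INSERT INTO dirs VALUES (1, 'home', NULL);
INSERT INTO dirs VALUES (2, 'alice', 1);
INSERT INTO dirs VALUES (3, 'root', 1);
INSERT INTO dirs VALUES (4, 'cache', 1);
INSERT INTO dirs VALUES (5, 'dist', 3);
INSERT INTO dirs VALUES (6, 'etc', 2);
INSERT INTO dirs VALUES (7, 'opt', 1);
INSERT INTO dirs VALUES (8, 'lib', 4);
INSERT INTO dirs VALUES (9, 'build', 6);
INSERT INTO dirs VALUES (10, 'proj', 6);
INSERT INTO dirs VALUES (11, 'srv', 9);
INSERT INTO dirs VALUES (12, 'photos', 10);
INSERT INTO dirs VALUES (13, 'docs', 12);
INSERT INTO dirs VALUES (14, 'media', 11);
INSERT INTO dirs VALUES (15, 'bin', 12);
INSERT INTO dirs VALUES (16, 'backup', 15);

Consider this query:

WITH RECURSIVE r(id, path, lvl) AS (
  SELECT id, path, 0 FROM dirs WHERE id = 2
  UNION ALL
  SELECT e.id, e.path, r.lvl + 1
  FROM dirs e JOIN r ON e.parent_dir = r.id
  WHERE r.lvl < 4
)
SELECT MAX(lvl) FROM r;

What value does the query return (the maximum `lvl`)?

Base: id=2 (alice) at lvl 0.
Iteration 1: rows with parent_dir in {2} -> etc (id 6, lvl 1).
Iteration 2: rows with parent_dir in {6} -> build (id 9, lvl 2), proj (id 10, lvl 2).
Iteration 3: rows with parent_dir in {9,10} -> srv (id 11, lvl 3), photos (id 12, lvl 3).
Iteration 4: rows with parent_dir in {11,12} -> docs (id 13, lvl 4), media (id 14, lvl 4), bin (id 15, lvl 4).
Iteration 5: lvl < 4 fails for all current rows; recursion stops.
lvl values: 0, 1, 2, 2, 3, 3, 4, 4, 4; the maximum is 4.

4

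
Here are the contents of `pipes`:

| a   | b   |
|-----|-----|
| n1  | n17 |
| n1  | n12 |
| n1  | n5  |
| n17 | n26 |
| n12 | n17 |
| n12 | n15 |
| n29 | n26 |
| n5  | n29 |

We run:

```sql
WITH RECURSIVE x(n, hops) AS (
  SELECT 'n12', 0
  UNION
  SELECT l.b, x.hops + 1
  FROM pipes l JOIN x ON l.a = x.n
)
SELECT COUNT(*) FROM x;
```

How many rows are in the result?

Base: (n12, hops=0).
Iteration 1: edges from {n12} -> (n15, hops=1), (n17, hops=1).
Iteration 2: edges from {n15,n17} -> (n26, hops=2).
Iteration 3: no outgoing edges from {n26}; recursion stops.
Total rows emitted: 4.

4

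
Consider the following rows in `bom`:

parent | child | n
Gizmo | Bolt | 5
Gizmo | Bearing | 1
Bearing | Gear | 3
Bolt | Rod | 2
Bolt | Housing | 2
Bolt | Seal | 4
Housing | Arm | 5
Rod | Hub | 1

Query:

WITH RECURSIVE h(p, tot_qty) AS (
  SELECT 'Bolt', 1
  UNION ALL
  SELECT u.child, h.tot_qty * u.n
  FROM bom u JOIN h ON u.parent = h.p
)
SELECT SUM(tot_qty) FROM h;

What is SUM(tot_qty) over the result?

Base: (Bolt, tot_qty=1).
Iteration 1: components of {Bolt} -> Housing = 1*2 = 2, Rod = 1*2 = 2, Seal = 1*4 = 4.
Iteration 2: components of {Housing,Rod,Seal} -> Arm = 2*5 = 10, Hub = 2*1 = 2.
Iteration 3: no further components; recursion stops.
SUM(tot_qty) = 1 + 2 + 2 + 4 + 2 + 10 = 21.

21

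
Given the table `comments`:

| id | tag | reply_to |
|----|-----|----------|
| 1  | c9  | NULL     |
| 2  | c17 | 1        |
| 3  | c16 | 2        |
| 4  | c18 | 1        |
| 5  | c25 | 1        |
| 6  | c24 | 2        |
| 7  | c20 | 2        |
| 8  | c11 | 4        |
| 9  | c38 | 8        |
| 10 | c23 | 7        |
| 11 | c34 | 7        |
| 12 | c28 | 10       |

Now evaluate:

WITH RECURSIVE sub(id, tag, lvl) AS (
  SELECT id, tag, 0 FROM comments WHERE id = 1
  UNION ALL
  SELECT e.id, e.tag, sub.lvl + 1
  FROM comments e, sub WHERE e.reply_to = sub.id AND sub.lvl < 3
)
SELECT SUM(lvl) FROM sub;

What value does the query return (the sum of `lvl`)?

20

Base: id=1 (c9) at lvl 0.
Iteration 1: rows with reply_to in {1} -> c17 (id 2, lvl 1), c18 (id 4, lvl 1), c25 (id 5, lvl 1).
Iteration 2: rows with reply_to in {2,4,5} -> c16 (id 3, lvl 2), c24 (id 6, lvl 2), c20 (id 7, lvl 2), c11 (id 8, lvl 2).
Iteration 3: rows with reply_to in {3,6,7,8} -> c38 (id 9, lvl 3), c23 (id 10, lvl 3), c34 (id 11, lvl 3).
Iteration 4: lvl < 3 fails for all current rows; recursion stops.
SUM(lvl) = 0 + 1 + 1 + 1 + 2 + 2 + 2 + 2 + 3 + 3 + 3 = 20.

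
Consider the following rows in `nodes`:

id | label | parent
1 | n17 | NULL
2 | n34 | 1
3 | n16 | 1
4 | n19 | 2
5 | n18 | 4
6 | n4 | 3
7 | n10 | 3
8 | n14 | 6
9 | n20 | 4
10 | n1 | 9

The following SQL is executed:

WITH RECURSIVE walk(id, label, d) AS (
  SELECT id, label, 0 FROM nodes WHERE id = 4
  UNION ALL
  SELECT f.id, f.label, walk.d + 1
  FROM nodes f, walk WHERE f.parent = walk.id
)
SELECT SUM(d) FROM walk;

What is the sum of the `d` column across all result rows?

4

Base: id=4 (n19) at d 0.
Iteration 1: rows with parent in {4} -> n18 (id 5, d 1), n20 (id 9, d 1).
Iteration 2: rows with parent in {5,9} -> n1 (id 10, d 2).
Iteration 3: no rows with parent in {10}; recursion stops.
SUM(d) = 0 + 1 + 1 + 2 = 4.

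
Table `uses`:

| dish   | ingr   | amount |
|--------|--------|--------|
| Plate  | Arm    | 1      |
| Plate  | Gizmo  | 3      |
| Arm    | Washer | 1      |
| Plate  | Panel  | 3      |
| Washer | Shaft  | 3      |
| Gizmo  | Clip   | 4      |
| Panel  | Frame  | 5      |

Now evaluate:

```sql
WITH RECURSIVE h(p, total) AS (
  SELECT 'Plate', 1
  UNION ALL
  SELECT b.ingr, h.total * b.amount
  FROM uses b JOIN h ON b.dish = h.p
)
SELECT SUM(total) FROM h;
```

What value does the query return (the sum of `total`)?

Base: (Plate, total=1).
Iteration 1: components of {Plate} -> Arm = 1*1 = 1, Gizmo = 1*3 = 3, Panel = 1*3 = 3.
Iteration 2: components of {Arm,Gizmo,Panel} -> Clip = 3*4 = 12, Frame = 3*5 = 15, Washer = 1*1 = 1.
Iteration 3: components of {Clip,Frame,Washer} -> Shaft = 1*3 = 3.
Iteration 4: no further components; recursion stops.
SUM(total) = 1 + 1 + 3 + 3 + 1 + 12 + 15 + 3 = 39.

39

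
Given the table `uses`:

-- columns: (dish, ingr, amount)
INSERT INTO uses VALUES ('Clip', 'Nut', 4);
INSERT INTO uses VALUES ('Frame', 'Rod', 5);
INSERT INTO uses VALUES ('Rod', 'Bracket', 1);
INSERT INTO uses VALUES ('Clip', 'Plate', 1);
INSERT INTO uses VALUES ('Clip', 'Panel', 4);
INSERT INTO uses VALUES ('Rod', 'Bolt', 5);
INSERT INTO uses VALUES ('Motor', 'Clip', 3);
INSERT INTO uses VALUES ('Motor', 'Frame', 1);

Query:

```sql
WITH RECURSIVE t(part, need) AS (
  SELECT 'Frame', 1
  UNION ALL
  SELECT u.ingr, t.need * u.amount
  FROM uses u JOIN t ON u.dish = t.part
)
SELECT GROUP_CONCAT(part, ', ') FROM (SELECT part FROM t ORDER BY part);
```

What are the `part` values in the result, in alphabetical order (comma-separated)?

Bolt, Bracket, Frame, Rod

Base: (Frame, need=1).
Iteration 1: components of {Frame} -> Rod = 1*5 = 5.
Iteration 2: components of {Rod} -> Bolt = 5*5 = 25, Bracket = 5*1 = 5.
Iteration 3: no further components; recursion stops.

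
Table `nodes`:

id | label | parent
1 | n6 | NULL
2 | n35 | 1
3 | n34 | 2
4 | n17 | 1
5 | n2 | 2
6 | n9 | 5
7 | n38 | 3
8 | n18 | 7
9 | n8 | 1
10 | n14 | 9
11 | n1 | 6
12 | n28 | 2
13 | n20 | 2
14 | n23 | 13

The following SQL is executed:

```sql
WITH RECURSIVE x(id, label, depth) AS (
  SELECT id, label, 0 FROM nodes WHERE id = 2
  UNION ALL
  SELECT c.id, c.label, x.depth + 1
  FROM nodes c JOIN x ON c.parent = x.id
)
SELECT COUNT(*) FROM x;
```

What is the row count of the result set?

10

Base: id=2 (n35) at depth 0.
Iteration 1: rows with parent in {2} -> n34 (id 3, depth 1), n2 (id 5, depth 1), n28 (id 12, depth 1), n20 (id 13, depth 1).
Iteration 2: rows with parent in {3,5,12,13} -> n9 (id 6, depth 2), n38 (id 7, depth 2), n23 (id 14, depth 2).
Iteration 3: rows with parent in {6,7,14} -> n18 (id 8, depth 3), n1 (id 11, depth 3).
Iteration 4: no rows with parent in {8,11}; recursion stops.
Total rows emitted: 10.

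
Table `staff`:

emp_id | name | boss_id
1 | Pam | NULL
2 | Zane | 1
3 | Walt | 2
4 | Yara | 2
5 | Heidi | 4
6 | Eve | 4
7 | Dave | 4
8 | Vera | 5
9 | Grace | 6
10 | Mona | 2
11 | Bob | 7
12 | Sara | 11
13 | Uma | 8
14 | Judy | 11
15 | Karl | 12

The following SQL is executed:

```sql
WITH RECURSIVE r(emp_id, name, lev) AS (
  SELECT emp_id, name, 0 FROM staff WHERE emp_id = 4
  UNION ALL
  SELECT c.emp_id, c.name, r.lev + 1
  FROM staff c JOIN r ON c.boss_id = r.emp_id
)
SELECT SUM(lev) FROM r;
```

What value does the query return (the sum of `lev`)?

Base: emp_id=4 (Yara) at lev 0.
Iteration 1: rows with boss_id in {4} -> Heidi (id 5, lev 1), Eve (id 6, lev 1), Dave (id 7, lev 1).
Iteration 2: rows with boss_id in {5,6,7} -> Vera (id 8, lev 2), Grace (id 9, lev 2), Bob (id 11, lev 2).
Iteration 3: rows with boss_id in {8,9,11} -> Sara (id 12, lev 3), Uma (id 13, lev 3), Judy (id 14, lev 3).
Iteration 4: rows with boss_id in {12,13,14} -> Karl (id 15, lev 4).
Iteration 5: no rows with boss_id in {15}; recursion stops.
SUM(lev) = 0 + 1 + 1 + 1 + 2 + 2 + 2 + 3 + 3 + 3 + 4 = 22.

22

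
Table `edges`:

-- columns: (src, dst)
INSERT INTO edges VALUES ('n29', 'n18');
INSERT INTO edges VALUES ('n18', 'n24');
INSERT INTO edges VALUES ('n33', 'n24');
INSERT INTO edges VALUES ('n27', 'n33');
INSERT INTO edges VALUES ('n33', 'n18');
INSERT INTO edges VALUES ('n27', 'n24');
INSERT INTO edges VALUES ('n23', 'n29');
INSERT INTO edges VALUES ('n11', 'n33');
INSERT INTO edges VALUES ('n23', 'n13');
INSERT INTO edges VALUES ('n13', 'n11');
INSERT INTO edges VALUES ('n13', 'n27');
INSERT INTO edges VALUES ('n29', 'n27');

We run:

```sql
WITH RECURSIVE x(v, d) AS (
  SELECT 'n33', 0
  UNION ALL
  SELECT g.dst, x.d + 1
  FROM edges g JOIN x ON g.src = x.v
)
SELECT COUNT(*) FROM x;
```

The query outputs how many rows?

4

Base: (n33, d=0).
Iteration 1: edges from {n33} -> (n18, d=1), (n24, d=1).
Iteration 2: edges from {n18,n24} -> (n24, d=2).
Iteration 3: no outgoing edges from {n24}; recursion stops.
Total rows emitted: 4.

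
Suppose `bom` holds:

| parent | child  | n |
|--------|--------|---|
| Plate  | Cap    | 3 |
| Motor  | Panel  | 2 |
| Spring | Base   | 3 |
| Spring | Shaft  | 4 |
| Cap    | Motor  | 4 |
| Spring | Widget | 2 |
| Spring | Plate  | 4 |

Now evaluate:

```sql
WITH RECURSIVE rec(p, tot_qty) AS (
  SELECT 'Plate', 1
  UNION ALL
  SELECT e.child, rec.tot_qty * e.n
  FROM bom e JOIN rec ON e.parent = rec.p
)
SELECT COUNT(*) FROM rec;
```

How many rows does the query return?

Base: (Plate, tot_qty=1).
Iteration 1: components of {Plate} -> Cap = 1*3 = 3.
Iteration 2: components of {Cap} -> Motor = 3*4 = 12.
Iteration 3: components of {Motor} -> Panel = 12*2 = 24.
Iteration 4: no further components; recursion stops.
Total rows emitted: 4.

4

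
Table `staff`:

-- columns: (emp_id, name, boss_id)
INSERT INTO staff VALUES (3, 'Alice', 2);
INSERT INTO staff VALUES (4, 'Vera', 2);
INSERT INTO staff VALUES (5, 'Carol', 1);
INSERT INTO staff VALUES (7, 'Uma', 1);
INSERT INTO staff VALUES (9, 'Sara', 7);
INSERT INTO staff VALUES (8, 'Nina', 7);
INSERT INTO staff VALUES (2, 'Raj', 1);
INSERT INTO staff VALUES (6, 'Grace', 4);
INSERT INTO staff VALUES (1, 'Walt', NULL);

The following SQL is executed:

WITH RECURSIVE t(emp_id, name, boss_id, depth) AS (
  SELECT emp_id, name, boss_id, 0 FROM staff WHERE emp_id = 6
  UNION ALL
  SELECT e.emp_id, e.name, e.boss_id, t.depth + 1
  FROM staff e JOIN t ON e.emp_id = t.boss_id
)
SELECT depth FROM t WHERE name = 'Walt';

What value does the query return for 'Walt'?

3

Base: emp_id=6 (Grace), boss_id=4, depth 0.
Iteration 1: join on emp_id=4 -> Vera (id 4, boss_id=2, depth 1).
Iteration 2: join on emp_id=2 -> Raj (id 2, boss_id=1, depth 2).
Iteration 3: join on emp_id=1 -> Walt (id 1, boss_id=NULL, depth 3).
Iteration 4: boss_id is NULL; no match; recursion stops.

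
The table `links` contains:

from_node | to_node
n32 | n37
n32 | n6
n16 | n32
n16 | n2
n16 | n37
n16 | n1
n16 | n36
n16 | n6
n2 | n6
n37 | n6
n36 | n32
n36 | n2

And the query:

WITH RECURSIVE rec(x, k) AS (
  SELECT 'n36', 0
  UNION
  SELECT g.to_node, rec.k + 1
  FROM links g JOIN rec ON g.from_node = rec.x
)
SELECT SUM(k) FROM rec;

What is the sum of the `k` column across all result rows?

9

Base: (n36, k=0).
Iteration 1: edges from {n36} -> (n2, k=1), (n32, k=1).
Iteration 2: edges from {n2,n32} -> (n37, k=2), (n6, k=2). [UNION drops 1 duplicate row(s)]
Iteration 3: edges from {n37,n6} -> (n6, k=3).
Iteration 4: no outgoing edges from {n6}; recursion stops.
SUM(k) = 0 + 1 + 1 + 2 + 2 + 3 = 9.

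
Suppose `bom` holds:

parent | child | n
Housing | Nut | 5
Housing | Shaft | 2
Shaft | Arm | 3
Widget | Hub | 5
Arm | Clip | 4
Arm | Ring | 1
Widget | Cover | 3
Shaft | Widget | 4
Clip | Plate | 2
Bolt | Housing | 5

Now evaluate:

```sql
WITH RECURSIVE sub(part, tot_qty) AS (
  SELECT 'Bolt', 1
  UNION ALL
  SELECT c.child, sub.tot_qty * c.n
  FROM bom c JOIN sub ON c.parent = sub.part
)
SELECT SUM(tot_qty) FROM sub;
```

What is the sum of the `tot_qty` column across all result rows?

821

Base: (Bolt, tot_qty=1).
Iteration 1: components of {Bolt} -> Housing = 1*5 = 5.
Iteration 2: components of {Housing} -> Nut = 5*5 = 25, Shaft = 5*2 = 10.
Iteration 3: components of {Nut,Shaft} -> Arm = 10*3 = 30, Widget = 10*4 = 40.
Iteration 4: components of {Arm,Widget} -> Clip = 30*4 = 120, Cover = 40*3 = 120, Hub = 40*5 = 200, Ring = 30*1 = 30.
Iteration 5: components of {Clip,Cover,Hub,Ring} -> Plate = 120*2 = 240.
Iteration 6: no further components; recursion stops.
SUM(tot_qty) = 1 + 5 + 25 + 10 + 40 + 30 + 200 + 120 + 120 + 30 + 240 = 821.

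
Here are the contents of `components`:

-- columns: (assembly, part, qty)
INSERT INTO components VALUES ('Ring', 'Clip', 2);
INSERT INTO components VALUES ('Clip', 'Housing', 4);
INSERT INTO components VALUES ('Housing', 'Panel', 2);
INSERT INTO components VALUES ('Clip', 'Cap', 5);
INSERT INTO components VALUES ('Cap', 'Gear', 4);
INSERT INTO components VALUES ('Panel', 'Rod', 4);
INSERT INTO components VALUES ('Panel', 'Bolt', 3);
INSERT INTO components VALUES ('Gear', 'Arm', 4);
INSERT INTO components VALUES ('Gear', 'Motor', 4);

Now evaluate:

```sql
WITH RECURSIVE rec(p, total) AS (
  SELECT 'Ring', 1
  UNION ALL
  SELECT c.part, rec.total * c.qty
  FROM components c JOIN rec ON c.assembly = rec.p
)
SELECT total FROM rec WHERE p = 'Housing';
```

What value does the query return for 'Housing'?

Base: (Ring, total=1).
Iteration 1: components of {Ring} -> Clip = 1*2 = 2.
Iteration 2: components of {Clip} -> Cap = 2*5 = 10, Housing = 2*4 = 8.
Iteration 3: components of {Cap,Housing} -> Gear = 10*4 = 40, Panel = 8*2 = 16.
Iteration 4: components of {Gear,Panel} -> Arm = 40*4 = 160, Bolt = 16*3 = 48, Motor = 40*4 = 160, Rod = 16*4 = 64.
Iteration 5: no further components; recursion stops.

8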